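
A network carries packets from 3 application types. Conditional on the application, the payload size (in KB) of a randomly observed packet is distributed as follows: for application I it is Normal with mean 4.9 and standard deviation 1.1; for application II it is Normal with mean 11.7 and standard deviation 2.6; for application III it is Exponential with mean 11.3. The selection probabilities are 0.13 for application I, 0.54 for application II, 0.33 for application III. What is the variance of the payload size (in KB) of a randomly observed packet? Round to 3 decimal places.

Per component, I: μ=4.9, E[X²]=25.22; II: μ=11.7, E[X²]=143.65; III: μ=11.3, E[X²]=255.38.
E[X] = 0.13·4.9 + 0.54·11.7 + 0.33·11.3 = 10.684.
E[X²] = 0.13·25.22 + 0.54·143.65 + 0.33·255.38 = 165.125.
Var(X) = E[X²] − (E[X])² = 165.125 − 114.148 = 50.9771.

50.977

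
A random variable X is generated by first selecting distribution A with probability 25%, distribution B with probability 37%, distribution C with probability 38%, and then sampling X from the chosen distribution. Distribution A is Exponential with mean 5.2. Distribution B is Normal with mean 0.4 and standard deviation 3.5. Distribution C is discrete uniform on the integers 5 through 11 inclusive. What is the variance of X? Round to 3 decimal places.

Per component, A: μ=5.2, E[X²]=54.08; B: μ=0.4, E[X²]=12.41; C: μ=8, E[X²]=68.
E[X] = 0.25·5.2 + 0.37·0.4 + 0.38·8 = 4.488.
E[X²] = 0.25·54.08 + 0.37·12.41 + 0.38·68 = 43.9517.
Var(X) = E[X²] − (E[X])² = 43.9517 − 20.1421 = 23.8096.

23.810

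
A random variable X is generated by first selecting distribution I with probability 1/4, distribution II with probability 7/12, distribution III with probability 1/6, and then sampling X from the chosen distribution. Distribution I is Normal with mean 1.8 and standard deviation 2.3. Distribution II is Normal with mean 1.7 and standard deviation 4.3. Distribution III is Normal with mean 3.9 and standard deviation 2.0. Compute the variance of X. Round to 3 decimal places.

13.431

Per component, I: μ=1.8, E[X²]=8.53; II: μ=1.7, E[X²]=21.38; III: μ=3.9, E[X²]=19.21.
E[X] = 0.25·1.8 + 0.583333·1.7 + 0.166667·3.9 = 2.09167.
E[X²] = 0.25·8.53 + 0.583333·21.38 + 0.166667·19.21 = 17.8058.
Var(X) = E[X²] − (E[X])² = 17.8058 − 4.37507 = 13.4308.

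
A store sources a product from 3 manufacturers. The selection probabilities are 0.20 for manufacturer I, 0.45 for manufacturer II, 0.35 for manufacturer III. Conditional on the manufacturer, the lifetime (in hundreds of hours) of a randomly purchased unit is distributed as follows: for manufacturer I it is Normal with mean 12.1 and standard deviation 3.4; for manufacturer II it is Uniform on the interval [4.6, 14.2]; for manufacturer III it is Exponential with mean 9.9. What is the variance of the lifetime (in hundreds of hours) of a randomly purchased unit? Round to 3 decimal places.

41.106

Per component, I: μ=12.1, E[X²]=157.97; II: μ=9.4, E[X²]=96.04; III: μ=9.9, E[X²]=196.02.
E[X] = 0.2·12.1 + 0.45·9.4 + 0.35·9.9 = 10.115.
E[X²] = 0.2·157.97 + 0.45·96.04 + 0.35·196.02 = 143.419.
Var(X) = E[X²] − (E[X])² = 143.419 − 102.313 = 41.1058.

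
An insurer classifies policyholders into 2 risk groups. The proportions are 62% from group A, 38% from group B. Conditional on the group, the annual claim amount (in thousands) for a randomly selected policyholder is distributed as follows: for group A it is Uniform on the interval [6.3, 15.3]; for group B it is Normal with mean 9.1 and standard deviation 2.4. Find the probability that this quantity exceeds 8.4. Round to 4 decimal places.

Conditional on each group, P(X > 8.4): A: 0.766667; B: 0.614729.
By total probability, P(X > 8.4) = 0.62·0.766667 + 0.38·0.614729 = 0.70893.

0.7089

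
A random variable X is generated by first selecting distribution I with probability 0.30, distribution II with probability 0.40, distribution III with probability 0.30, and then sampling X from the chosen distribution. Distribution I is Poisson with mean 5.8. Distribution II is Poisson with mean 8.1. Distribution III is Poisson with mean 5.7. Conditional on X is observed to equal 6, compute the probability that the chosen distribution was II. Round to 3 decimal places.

0.332

Likelihoods P(X=6 | ·): I: 0.160076; II: 0.119067; III: 0.159382.
Posterior ∝ prior × likelihood. Numerator for II: 0.4·0.119067 = 0.0476269.
Normalizing constant: 0.3·0.160076 + 0.4·0.119067 + 0.3·0.159382 = 0.143464.
P(II | observation) = 0.0476269 / 0.143464 = 0.331977.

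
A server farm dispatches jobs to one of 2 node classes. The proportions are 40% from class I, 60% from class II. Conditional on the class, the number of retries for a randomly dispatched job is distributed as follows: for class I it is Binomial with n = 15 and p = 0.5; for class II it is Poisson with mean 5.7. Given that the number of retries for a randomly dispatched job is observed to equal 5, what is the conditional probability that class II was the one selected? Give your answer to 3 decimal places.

0.733

Likelihoods P(X=5 | ·): I: 0.0916443; II: 0.16777.
Posterior ∝ prior × likelihood. Numerator for II: 0.6·0.16777 = 0.100662.
Normalizing constant: 0.4·0.0916443 + 0.6·0.16777 = 0.13732.
P(II | observation) = 0.100662 / 0.13732 = 0.733049.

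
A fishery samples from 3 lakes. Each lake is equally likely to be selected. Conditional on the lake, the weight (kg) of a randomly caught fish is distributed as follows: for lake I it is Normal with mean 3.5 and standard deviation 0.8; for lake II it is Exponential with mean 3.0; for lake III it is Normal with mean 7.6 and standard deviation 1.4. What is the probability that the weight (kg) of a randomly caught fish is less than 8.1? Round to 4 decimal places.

Conditional on each lake, P(X < 8.1): I: 1; II: 0.932794; III: 0.639508.
By total probability, P(X < 8.1) = 0.333333·1 + 0.333333·0.932794 + 0.333333·0.639508 = 0.857434.

0.8574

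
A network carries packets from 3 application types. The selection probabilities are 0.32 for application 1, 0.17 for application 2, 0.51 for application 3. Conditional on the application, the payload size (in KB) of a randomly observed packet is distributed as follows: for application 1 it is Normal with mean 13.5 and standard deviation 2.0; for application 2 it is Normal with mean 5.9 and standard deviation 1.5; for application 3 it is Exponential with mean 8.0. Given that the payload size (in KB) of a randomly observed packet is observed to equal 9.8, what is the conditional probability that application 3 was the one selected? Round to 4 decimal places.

Likelihoods f(9.8 | ·): 1: 0.0360324; 2: 0.00905531; 3: 0.0367197.
Posterior ∝ prior × likelihood. Numerator for 3: 0.51·0.0367197 = 0.0187271.
Normalizing constant: 0.32·0.0360324 + 0.17·0.00905531 + 0.51·0.0367197 = 0.0317968.
P(3 | observation) = 0.0187271 / 0.0317968 = 0.58896.

0.5890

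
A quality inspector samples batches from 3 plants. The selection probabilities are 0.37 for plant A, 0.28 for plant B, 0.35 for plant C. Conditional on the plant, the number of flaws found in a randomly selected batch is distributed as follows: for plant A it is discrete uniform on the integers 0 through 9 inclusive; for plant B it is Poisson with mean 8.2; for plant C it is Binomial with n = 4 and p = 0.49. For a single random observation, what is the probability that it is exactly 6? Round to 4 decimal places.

Conditional on each plant, P(X = 6): A: 0.1; B: 0.115967; C: 0.
By total probability, P(X = 6) = 0.37·0.1 + 0.28·0.115967 + 0.35·0 = 0.0694709.

0.0695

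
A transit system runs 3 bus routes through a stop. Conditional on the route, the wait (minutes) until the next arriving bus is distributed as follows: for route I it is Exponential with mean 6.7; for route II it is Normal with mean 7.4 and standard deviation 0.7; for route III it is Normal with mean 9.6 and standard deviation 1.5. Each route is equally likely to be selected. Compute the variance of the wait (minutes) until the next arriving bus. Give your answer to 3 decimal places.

17.403

Per component, I: μ=6.7, E[X²]=89.78; II: μ=7.4, E[X²]=55.25; III: μ=9.6, E[X²]=94.41.
E[X] = 0.333333·6.7 + 0.333333·7.4 + 0.333333·9.6 = 7.9.
E[X²] = 0.333333·89.78 + 0.333333·55.25 + 0.333333·94.41 = 79.8133.
Var(X) = E[X²] − (E[X])² = 79.8133 − 62.41 = 17.4033.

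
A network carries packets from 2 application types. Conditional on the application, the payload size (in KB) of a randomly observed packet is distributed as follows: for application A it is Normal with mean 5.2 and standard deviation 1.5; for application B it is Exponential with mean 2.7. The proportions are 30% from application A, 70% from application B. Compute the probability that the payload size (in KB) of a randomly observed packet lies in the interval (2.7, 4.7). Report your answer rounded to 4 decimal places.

Conditional on each application, P(2.7 < X < 4.7): A: 0.321651; B: 0.192489.
By total probability, P(2.7 < X < 4.7) = 0.3·0.321651 + 0.7·0.192489 = 0.231238.

0.2312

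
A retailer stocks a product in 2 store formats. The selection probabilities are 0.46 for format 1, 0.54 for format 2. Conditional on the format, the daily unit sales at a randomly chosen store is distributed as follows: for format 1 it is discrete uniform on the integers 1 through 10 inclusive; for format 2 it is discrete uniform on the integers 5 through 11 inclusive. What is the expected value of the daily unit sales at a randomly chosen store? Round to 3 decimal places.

6.850

Component means — 1: 5.5; 2: 8.
E[X] = 0.46·5.5 + 0.54·8 = 6.85.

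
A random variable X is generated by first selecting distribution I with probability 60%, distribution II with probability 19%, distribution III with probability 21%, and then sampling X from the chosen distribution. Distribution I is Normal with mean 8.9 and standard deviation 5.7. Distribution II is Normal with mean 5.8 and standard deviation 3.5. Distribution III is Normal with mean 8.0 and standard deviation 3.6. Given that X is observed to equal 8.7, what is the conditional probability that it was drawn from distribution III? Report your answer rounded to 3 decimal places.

0.285

Likelihoods f(8.7 | ·): I: 0.0699468; II: 0.0808656; III: 0.108742.
Posterior ∝ prior × likelihood. Numerator for III: 0.21·0.108742 = 0.0228358.
Normalizing constant: 0.6·0.0699468 + 0.19·0.0808656 + 0.21·0.108742 = 0.0801684.
P(III | observation) = 0.0228358 / 0.0801684 = 0.284848.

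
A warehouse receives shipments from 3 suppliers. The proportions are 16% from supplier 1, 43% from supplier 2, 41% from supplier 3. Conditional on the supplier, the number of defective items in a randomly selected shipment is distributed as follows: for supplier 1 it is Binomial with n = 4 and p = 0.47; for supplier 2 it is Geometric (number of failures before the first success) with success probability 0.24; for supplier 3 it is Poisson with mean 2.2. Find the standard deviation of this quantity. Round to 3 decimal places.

2.650

Per component, 1: μ=1.88, E[X²]=4.5308; 2: μ=3.16667, E[X²]=23.2222; 3: μ=2.2, E[X²]=7.04.
E[X] = 0.16·1.88 + 0.43·3.16667 + 0.41·2.2 = 2.56447.
E[X²] = 0.16·4.5308 + 0.43·23.2222 + 0.41·7.04 = 13.5969.
Var(X) = E[X²] − (E[X])² = 13.5969 − 6.57649 = 7.02039.
SD(X) = √7.02039 = 2.6496.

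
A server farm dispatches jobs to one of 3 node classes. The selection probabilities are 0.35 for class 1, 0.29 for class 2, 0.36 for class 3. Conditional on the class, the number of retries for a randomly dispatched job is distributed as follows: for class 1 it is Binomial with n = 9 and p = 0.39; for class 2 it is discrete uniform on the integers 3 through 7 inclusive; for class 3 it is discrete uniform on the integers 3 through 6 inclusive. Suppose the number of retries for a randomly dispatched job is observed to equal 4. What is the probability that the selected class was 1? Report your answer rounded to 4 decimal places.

Likelihoods P(X=4 | ·): 1: 0.246194; 2: 0.2; 3: 0.25.
Posterior ∝ prior × likelihood. Numerator for 1: 0.35·0.246194 = 0.086168.
Normalizing constant: 0.35·0.246194 + 0.29·0.2 + 0.36·0.25 = 0.234168.
P(1 | observation) = 0.086168 / 0.234168 = 0.367975.

0.3680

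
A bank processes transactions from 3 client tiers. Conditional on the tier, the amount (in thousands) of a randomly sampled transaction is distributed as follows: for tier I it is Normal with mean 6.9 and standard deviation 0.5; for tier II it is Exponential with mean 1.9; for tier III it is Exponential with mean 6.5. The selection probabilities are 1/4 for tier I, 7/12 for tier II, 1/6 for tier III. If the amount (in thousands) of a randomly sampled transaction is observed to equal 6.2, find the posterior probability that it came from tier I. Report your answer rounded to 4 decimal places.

Likelihoods f(6.2 | ·): I: 0.299455; II: 0.0201407; III: 0.0592702.
Posterior ∝ prior × likelihood. Numerator for I: 0.25·0.299455 = 0.0748637.
Normalizing constant: 0.25·0.299455 + 0.583333·0.0201407 + 0.166667·0.0592702 = 0.0964909.
P(I | observation) = 0.0748637 / 0.0964909 = 0.775864.

0.7759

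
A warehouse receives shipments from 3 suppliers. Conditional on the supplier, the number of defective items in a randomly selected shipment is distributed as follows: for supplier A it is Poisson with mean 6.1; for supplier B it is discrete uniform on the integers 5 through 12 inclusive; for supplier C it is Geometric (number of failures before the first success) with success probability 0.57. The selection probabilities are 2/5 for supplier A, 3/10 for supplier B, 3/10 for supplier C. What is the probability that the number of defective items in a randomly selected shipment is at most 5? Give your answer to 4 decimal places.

0.5075

Conditional on each supplier, P(X ≤ 5): A: 0.429754; B: 0.125; C: 0.993679.
By total probability, P(X ≤ 5) = 0.4·0.429754 + 0.3·0.125 + 0.3·0.993679 = 0.507505.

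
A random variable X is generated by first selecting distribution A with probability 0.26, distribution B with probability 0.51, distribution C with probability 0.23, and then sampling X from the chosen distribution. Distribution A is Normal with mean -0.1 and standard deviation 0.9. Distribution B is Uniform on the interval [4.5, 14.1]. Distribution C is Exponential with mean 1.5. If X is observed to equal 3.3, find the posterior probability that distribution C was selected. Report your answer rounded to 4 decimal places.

Likelihoods f(3.3 | ·): A: 0.000352881; B: 0; C: 0.0738688.
Posterior ∝ prior × likelihood. Numerator for C: 0.23·0.0738688 = 0.0169898.
Normalizing constant: 0.26·0.000352881 + 0.51·0 + 0.23·0.0738688 = 0.0170816.
P(C | observation) = 0.0169898 / 0.0170816 = 0.994629.

0.9946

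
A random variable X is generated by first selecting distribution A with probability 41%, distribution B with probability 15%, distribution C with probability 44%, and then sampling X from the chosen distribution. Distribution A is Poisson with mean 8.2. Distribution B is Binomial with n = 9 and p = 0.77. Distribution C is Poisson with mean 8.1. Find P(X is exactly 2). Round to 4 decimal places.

0.0083

Conditional on each component, P(X = 2): A: 0.00923385; B: 0.00072674; C: 0.0099576.
By total probability, P(X = 2) = 0.41·0.00923385 + 0.15·0.00072674 + 0.44·0.0099576 = 0.00827624.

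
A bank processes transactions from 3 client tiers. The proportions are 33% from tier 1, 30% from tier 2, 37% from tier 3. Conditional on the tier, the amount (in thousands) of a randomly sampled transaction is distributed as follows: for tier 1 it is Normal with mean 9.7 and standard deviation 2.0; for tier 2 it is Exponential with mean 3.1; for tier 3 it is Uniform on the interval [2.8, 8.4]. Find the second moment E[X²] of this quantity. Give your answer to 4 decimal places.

50.7058

For each component E[X²] = Var + (mean)², giving 1: 98.09; 2: 19.22; 3: 33.9733.
Overall E[X²] = 0.33·98.09 + 0.3·19.22 + 0.37·33.9733 = 50.7058.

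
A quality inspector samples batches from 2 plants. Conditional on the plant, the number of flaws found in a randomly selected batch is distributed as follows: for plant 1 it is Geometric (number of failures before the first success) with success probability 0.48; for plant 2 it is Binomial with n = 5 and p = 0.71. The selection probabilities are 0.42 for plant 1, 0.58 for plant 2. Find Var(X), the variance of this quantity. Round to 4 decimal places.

3.0272

Per component, 1: μ=1.08333, E[X²]=3.43056; 2: μ=3.55, E[X²]=13.632.
E[X] = 0.42·1.08333 + 0.58·3.55 = 2.514.
E[X²] = 0.42·3.43056 + 0.58·13.632 = 9.34739.
Var(X) = E[X²] − (E[X])² = 9.34739 − 6.3202 = 3.0272.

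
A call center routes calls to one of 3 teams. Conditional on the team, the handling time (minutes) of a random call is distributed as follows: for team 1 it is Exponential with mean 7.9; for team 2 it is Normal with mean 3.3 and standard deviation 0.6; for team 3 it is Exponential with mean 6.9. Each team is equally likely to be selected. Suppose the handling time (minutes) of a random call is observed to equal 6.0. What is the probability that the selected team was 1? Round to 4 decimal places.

0.4936

Likelihoods f(6.0 | ·): 1: 0.0592283; 2: 2.66396e-05; 3: 0.060744.
Posterior ∝ prior × likelihood. Numerator for 1: 0.333333·0.0592283 = 0.0197428.
Normalizing constant: 0.333333·0.0592283 + 0.333333·2.66396e-05 + 0.333333·0.060744 = 0.0399996.
P(1 | observation) = 0.0197428 / 0.0399996 = 0.493573.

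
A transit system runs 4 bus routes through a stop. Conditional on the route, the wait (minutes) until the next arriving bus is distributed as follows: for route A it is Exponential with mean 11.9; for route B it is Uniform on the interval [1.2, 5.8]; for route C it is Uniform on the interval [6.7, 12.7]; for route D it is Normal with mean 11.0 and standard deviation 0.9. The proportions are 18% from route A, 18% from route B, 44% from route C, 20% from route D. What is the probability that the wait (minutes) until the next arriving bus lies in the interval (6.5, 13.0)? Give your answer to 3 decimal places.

Conditional on each route, P(6.5 < X < 13.0): A: 0.243738; B: 0; C: 1; D: 0.986866.
By total probability, P(6.5 < X < 13.0) = 0.18·0.243738 + 0.18·0 + 0.44·1 + 0.2·0.986866 = 0.681246.

0.681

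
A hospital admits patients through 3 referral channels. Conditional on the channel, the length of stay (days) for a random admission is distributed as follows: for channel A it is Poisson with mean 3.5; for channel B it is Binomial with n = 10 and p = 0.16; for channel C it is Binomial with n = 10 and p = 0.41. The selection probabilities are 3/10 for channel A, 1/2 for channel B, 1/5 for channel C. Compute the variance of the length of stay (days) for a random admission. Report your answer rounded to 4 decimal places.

3.3939

Per component, A: μ=3.5, E[X²]=15.75; B: μ=1.6, E[X²]=3.904; C: μ=4.1, E[X²]=19.229.
E[X] = 0.3·3.5 + 0.5·1.6 + 0.2·4.1 = 2.67.
E[X²] = 0.3·15.75 + 0.5·3.904 + 0.2·19.229 = 10.5228.
Var(X) = E[X²] − (E[X])² = 10.5228 − 7.1289 = 3.3939.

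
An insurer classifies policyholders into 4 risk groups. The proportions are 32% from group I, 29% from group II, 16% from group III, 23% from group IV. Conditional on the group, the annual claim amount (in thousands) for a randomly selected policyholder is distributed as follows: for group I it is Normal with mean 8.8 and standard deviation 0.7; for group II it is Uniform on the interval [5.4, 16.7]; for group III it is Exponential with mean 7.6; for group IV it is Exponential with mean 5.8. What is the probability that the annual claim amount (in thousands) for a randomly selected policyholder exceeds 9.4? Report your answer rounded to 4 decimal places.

Conditional on each group, P(X > 9.4): I: 0.195683; II: 0.646018; III: 0.2903; IV: 0.197762.
By total probability, P(X > 9.4) = 0.32·0.195683 + 0.29·0.646018 + 0.16·0.2903 + 0.23·0.197762 = 0.341897.

0.3419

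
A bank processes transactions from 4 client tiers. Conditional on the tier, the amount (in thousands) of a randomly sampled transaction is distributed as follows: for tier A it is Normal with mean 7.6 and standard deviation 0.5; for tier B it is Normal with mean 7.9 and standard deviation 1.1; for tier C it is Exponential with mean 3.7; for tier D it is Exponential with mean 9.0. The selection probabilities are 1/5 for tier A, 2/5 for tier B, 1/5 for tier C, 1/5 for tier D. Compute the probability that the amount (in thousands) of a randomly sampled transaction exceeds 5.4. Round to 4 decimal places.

Conditional on each tier, P(X > 5.4): A: 0.999995; B: 0.988479; C: 0.232362; D: 0.548812.
By total probability, P(X > 5.4) = 0.2·0.999995 + 0.4·0.988479 + 0.2·0.232362 + 0.2·0.548812 = 0.751625.

0.7516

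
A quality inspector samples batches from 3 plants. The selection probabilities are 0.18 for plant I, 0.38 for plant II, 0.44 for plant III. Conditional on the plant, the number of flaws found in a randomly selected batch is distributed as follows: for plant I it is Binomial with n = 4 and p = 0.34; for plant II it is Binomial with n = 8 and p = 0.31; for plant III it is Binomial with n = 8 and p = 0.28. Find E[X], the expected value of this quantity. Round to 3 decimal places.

Component means — I: 1.36; II: 2.48; III: 2.24.
E[X] = 0.18·1.36 + 0.38·2.48 + 0.44·2.24 = 2.1728.

2.173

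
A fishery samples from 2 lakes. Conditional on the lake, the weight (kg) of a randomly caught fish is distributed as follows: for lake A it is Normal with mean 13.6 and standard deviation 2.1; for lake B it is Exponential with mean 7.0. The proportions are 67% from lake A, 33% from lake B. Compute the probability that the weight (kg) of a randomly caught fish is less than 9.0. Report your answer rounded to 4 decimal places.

Conditional on each lake, P(X < 9.0): A: 0.0142449; B: 0.723547.
By total probability, P(X < 9.0) = 0.67·0.0142449 + 0.33·0.723547 = 0.248315.

0.2483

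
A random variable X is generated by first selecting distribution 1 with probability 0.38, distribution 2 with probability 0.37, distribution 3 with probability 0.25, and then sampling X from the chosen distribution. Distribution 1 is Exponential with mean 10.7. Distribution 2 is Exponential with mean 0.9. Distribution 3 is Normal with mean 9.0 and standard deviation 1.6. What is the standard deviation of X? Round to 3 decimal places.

8.018

Per component, 1: μ=10.7, E[X²]=228.98; 2: μ=0.9, E[X²]=1.62; 3: μ=9, E[X²]=83.56.
E[X] = 0.38·10.7 + 0.37·0.9 + 0.25·9 = 6.649.
E[X²] = 0.38·228.98 + 0.37·1.62 + 0.25·83.56 = 108.502.
Var(X) = E[X²] − (E[X])² = 108.502 − 44.2092 = 64.2926.
SD(X) = √64.2926 = 8.01827.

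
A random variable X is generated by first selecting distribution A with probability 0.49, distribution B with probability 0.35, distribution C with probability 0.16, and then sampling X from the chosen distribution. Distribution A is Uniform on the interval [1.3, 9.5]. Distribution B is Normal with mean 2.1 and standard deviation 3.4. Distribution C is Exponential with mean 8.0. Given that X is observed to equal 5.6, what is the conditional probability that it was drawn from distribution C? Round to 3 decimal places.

Likelihoods f(5.6 | ·): A: 0.121951; B: 0.0690753; C: 0.0620732.
Posterior ∝ prior × likelihood. Numerator for C: 0.16·0.0620732 = 0.00993171.
Normalizing constant: 0.49·0.121951 + 0.35·0.0690753 + 0.16·0.0620732 = 0.0938642.
P(C | observation) = 0.00993171 / 0.0938642 = 0.105809.

0.106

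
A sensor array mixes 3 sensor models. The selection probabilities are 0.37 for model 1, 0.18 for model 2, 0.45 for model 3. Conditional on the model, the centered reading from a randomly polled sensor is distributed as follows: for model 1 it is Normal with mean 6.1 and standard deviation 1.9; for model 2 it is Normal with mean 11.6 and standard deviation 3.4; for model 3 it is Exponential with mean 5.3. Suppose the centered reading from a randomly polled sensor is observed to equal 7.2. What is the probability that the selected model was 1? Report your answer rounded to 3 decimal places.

0.680

Likelihoods f(7.2 | ·): 1: 0.177571; 2: 0.0507886; 3: 0.0484997.
Posterior ∝ prior × likelihood. Numerator for 1: 0.37·0.177571 = 0.0657014.
Normalizing constant: 0.37·0.177571 + 0.18·0.0507886 + 0.45·0.0484997 = 0.0966682.
P(1 | observation) = 0.0657014 / 0.0966682 = 0.679659.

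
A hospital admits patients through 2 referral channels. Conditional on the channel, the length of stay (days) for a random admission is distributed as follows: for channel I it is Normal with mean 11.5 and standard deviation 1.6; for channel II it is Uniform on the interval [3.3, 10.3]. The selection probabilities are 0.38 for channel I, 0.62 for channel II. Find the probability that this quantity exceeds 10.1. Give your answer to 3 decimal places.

0.325

Conditional on each channel, P(X > 10.1): I: 0.809213; II: 0.0285714.
By total probability, P(X > 10.1) = 0.38·0.809213 + 0.62·0.0285714 = 0.325215.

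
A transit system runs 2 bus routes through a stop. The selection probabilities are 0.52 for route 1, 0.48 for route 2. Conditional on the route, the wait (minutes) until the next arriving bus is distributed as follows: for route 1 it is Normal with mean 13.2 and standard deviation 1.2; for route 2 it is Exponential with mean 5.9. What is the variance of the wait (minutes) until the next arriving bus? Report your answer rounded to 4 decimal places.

30.7588

Per component, 1: μ=13.2, E[X²]=175.68; 2: μ=5.9, E[X²]=69.62.
E[X] = 0.52·13.2 + 0.48·5.9 = 9.696.
E[X²] = 0.52·175.68 + 0.48·69.62 = 124.771.
Var(X) = E[X²] − (E[X])² = 124.771 − 94.0124 = 30.7588.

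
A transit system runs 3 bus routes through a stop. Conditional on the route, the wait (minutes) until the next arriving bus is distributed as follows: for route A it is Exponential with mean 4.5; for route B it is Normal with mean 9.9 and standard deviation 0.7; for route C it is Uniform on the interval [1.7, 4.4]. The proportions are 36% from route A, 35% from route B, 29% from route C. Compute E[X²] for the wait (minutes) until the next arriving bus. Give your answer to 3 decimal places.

For each component E[X²] = Var + (mean)², giving A: 40.5; B: 98.5; C: 9.91.
Overall E[X²] = 0.36·40.5 + 0.35·98.5 + 0.29·9.91 = 51.9289.

51.929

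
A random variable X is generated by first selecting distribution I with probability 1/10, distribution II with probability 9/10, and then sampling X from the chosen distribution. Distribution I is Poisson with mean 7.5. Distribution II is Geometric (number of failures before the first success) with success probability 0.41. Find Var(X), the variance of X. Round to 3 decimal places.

7.215

Per component, I: μ=7.5, E[X²]=63.75; II: μ=1.43902, E[X²]=5.58061.
E[X] = 0.1·7.5 + 0.9·1.43902 = 2.04512.
E[X²] = 0.1·63.75 + 0.9·5.58061 = 11.3975.
Var(X) = E[X²] − (E[X])² = 11.3975 − 4.18252 = 7.21502.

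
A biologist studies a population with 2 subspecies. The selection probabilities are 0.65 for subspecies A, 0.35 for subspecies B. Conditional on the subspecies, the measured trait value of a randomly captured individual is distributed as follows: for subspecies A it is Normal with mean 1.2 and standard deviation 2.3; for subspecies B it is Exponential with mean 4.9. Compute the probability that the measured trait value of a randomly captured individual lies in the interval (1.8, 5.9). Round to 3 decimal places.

Conditional on each subspecies, P(1.8 < X < 5.9): A: 0.376594; B: 0.392602.
By total probability, P(1.8 < X < 5.9) = 0.65·0.376594 + 0.35·0.392602 = 0.382197.

0.382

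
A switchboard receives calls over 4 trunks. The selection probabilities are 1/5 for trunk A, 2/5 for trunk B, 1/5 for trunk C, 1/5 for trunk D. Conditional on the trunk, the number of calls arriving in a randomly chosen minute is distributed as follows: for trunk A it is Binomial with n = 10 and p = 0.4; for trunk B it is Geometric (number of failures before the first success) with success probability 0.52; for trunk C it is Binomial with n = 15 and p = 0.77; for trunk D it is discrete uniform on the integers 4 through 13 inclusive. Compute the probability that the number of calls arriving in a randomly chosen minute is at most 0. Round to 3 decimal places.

0.209

Conditional on each trunk, P(X ≤ 0): A: 0.00604662; B: 0.52; C: 2.66635e-10; D: 0.
By total probability, P(X ≤ 0) = 0.2·0.00604662 + 0.4·0.52 + 0.2·2.66635e-10 + 0.2·0 = 0.209209.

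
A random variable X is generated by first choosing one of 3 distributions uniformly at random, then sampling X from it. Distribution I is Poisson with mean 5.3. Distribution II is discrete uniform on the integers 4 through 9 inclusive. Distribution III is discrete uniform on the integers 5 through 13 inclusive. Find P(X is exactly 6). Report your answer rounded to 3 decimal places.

0.144

Conditional on each component, P(X = 6): I: 0.15366; II: 0.166667; III: 0.111111.
By total probability, P(X = 6) = 0.333333·0.15366 + 0.333333·0.166667 + 0.333333·0.111111 = 0.143813.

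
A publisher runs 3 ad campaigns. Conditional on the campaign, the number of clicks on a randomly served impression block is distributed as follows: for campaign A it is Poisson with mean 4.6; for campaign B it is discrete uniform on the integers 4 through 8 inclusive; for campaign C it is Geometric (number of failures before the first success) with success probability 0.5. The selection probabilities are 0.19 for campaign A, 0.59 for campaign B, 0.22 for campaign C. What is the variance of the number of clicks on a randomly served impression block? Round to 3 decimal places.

Per component, A: μ=4.6, E[X²]=25.76; B: μ=6, E[X²]=38; C: μ=1, E[X²]=3.
E[X] = 0.19·4.6 + 0.59·6 + 0.22·1 = 4.634.
E[X²] = 0.19·25.76 + 0.59·38 + 0.22·3 = 27.9744.
Var(X) = E[X²] − (E[X])² = 27.9744 − 21.474 = 6.50044.

6.500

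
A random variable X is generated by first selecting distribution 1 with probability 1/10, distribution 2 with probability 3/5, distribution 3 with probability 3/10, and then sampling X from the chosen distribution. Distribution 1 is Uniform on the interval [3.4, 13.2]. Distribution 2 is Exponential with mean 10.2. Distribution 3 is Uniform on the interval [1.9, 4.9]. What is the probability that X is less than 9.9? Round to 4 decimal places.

0.7390

Conditional on each component, P(X < 9.9): 1: 0.663265; 2: 0.62114; 3: 1.
By total probability, P(X < 9.9) = 0.1·0.663265 + 0.6·0.62114 + 0.3·1 = 0.73901.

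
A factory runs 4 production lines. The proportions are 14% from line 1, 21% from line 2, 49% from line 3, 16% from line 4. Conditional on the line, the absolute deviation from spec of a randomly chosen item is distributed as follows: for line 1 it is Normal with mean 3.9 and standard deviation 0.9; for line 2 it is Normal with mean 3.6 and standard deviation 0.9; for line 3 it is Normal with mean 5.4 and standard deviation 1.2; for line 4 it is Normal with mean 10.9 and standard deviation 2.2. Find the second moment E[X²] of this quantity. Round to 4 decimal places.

For each component E[X²] = Var + (mean)², giving 1: 16.02; 2: 13.77; 3: 30.6; 4: 123.65.
Overall E[X²] = 0.14·16.02 + 0.21·13.77 + 0.49·30.6 + 0.16·123.65 = 39.9125.

39.9125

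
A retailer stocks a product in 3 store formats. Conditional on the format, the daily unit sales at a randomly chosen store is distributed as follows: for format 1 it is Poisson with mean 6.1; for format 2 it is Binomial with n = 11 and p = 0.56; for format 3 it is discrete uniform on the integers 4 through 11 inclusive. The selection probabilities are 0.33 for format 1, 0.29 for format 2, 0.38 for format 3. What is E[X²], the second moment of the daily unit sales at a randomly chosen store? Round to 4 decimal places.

49.4525

For each component E[X²] = Var + (mean)², giving 1: 43.31; 2: 40.656; 3: 61.5.
Overall E[X²] = 0.33·43.31 + 0.29·40.656 + 0.38·61.5 = 49.4525.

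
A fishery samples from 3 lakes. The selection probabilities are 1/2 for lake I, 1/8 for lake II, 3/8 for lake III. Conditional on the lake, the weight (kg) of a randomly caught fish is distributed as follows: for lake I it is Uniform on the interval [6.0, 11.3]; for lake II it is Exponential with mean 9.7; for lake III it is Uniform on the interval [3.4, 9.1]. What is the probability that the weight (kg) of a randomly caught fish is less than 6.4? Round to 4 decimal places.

0.2955

Conditional on each lake, P(X < 6.4): I: 0.0754717; II: 0.483042; III: 0.526316.
By total probability, P(X < 6.4) = 0.5·0.0754717 + 0.125·0.483042 + 0.375·0.526316 = 0.295485.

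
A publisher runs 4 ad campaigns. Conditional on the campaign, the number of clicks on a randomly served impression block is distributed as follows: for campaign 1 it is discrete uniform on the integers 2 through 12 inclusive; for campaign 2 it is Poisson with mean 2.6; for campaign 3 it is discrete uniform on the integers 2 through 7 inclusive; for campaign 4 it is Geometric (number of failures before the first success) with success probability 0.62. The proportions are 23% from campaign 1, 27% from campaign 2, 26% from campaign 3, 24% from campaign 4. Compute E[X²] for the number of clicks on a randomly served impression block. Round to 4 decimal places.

For each component E[X²] = Var + (mean)², giving 1: 59; 2: 9.36; 3: 23.1667; 4: 1.3642.
Overall E[X²] = 0.23·59 + 0.27·9.36 + 0.26·23.1667 + 0.24·1.3642 = 22.4479.

22.4479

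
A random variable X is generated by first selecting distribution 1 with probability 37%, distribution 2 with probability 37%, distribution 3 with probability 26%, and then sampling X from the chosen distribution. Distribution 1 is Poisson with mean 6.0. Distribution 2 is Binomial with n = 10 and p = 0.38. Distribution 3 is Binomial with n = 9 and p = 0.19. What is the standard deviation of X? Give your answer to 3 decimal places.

Per component, 1: μ=6, E[X²]=42; 2: μ=3.8, E[X²]=16.796; 3: μ=1.71, E[X²]=4.3092.
E[X] = 0.37·6 + 0.37·3.8 + 0.26·1.71 = 4.0706.
E[X²] = 0.37·42 + 0.37·16.796 + 0.26·4.3092 = 22.8749.
Var(X) = E[X²] − (E[X])² = 22.8749 − 16.5698 = 6.30513.
SD(X) = √6.30513 = 2.511.

2.511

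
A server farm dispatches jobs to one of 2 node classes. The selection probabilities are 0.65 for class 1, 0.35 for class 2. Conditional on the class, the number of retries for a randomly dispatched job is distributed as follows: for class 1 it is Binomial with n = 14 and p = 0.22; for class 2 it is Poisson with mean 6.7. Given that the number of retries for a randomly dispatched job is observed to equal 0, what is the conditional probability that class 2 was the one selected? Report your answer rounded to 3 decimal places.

Likelihoods P(X=0 | ·): 1: 0.0308549; 2: 0.00123091.
Posterior ∝ prior × likelihood. Numerator for 2: 0.35·0.00123091 = 0.000430819.
Normalizing constant: 0.65·0.0308549 + 0.35·0.00123091 = 0.0204865.
P(2 | observation) = 0.000430819 / 0.0204865 = 0.0210294.

0.021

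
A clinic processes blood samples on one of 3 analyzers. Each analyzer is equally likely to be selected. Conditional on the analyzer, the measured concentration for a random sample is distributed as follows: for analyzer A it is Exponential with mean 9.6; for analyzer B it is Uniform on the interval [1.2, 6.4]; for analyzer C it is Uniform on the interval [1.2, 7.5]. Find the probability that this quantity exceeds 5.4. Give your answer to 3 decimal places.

0.365

Conditional on each analyzer, P(X > 5.4): A: 0.569783; B: 0.192308; C: 0.333333.
By total probability, P(X > 5.4) = 0.333333·0.569783 + 0.333333·0.192308 + 0.333333·0.333333 = 0.365141.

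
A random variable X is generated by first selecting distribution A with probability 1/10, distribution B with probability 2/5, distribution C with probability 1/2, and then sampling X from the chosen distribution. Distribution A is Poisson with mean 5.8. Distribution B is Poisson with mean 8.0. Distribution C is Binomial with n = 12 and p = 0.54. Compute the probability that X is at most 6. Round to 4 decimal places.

0.4399

Conditional on each component, P(X ≤ 6): A: 0.638391; B: 0.313374; C: 0.501395.
By total probability, P(X ≤ 6) = 0.1·0.638391 + 0.4·0.313374 + 0.5·0.501395 = 0.439887.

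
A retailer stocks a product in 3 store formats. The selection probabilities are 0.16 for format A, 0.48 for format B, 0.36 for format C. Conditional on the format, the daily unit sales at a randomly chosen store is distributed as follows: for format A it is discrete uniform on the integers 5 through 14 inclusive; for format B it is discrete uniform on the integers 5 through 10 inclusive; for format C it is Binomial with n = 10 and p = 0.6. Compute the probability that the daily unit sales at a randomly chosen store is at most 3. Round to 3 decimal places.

Conditional on each format, P(X ≤ 3): A: 0; B: 0; C: 0.0547619.
By total probability, P(X ≤ 3) = 0.16·0 + 0.48·0 + 0.36·0.0547619 = 0.0197143.

0.020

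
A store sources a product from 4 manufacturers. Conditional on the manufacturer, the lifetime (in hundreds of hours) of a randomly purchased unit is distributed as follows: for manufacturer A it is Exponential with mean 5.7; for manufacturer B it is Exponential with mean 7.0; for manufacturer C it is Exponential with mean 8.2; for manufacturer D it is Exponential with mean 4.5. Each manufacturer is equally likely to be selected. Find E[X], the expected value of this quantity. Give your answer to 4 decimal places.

Component means — A: 5.7; B: 7; C: 8.2; D: 4.5.
E[X] = 0.25·5.7 + 0.25·7 + 0.25·8.2 + 0.25·4.5 = 6.35.

6.3500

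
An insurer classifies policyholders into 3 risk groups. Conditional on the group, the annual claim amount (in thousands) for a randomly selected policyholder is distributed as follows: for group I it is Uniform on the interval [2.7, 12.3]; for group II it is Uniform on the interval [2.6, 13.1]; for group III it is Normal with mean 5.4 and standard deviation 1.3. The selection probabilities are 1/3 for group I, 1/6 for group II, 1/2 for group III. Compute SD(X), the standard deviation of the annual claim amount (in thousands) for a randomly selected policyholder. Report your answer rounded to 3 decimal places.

2.486

Per component, I: μ=7.5, E[X²]=63.93; II: μ=7.85, E[X²]=70.81; III: μ=5.4, E[X²]=30.85.
E[X] = 0.333333·7.5 + 0.166667·7.85 + 0.5·5.4 = 6.50833.
E[X²] = 0.333333·63.93 + 0.166667·70.81 + 0.5·30.85 = 48.5367.
Var(X) = E[X²] − (E[X])² = 48.5367 − 42.3584 = 6.17826.
SD(X) = √6.17826 = 2.48561.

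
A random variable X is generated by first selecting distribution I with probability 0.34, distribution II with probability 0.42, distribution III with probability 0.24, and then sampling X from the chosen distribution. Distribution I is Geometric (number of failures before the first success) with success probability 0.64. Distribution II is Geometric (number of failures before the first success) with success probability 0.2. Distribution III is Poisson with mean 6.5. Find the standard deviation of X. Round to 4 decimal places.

3.9310

Per component, I: μ=0.5625, E[X²]=1.19531; II: μ=4, E[X²]=36; III: μ=6.5, E[X²]=48.75.
E[X] = 0.34·0.5625 + 0.42·4 + 0.24·6.5 = 3.43125.
E[X²] = 0.34·1.19531 + 0.42·36 + 0.24·48.75 = 27.2264.
Var(X) = E[X²] − (E[X])² = 27.2264 − 11.7735 = 15.4529.
SD(X) = √15.4529 = 3.93102.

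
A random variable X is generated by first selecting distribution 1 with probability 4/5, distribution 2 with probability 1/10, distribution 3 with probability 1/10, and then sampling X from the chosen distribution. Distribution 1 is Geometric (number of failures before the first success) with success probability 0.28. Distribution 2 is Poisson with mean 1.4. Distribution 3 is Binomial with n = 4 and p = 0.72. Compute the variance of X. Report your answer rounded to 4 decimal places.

Per component, 1: μ=2.57143, E[X²]=15.7959; 2: μ=1.4, E[X²]=3.36; 3: μ=2.88, E[X²]=9.1008.
E[X] = 0.8·2.57143 + 0.1·1.4 + 0.1·2.88 = 2.48514.
E[X²] = 0.8·15.7959 + 0.1·3.36 + 0.1·9.1008 = 13.8828.
Var(X) = E[X²] − (E[X])² = 13.8828 − 6.17594 = 7.70688.

7.7069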